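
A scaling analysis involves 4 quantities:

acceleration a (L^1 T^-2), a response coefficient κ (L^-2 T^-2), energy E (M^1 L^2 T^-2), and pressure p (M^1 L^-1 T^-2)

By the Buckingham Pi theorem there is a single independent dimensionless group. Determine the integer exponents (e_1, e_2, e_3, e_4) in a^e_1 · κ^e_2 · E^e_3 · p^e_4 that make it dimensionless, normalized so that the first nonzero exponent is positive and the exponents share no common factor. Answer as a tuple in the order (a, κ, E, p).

(1, -1, -1, 1)

M: e_1·(0) + e_2·(0) + e_3·(1) + e_4·(1) = 0
L: e_1·(1) + e_2·(-2) + e_3·(2) + e_4·(-1) = 0
T: e_1·(-2) + e_2·(-2) + e_3·(-2) + e_4·(-2) = 0
Solving this homogeneous linear system for the smallest-integer solution (first nonzero entry positive) gives (1, -1, -1, 1).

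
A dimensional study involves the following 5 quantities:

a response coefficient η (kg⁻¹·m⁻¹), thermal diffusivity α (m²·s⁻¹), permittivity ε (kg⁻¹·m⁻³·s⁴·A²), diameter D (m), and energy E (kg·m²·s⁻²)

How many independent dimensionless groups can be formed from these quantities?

There are 5 variables and 4 base dimensions (M, L, T, I).
The dimension matrix has rank 4.
Independent dimensionless groups: 5 − 4 = 1.

1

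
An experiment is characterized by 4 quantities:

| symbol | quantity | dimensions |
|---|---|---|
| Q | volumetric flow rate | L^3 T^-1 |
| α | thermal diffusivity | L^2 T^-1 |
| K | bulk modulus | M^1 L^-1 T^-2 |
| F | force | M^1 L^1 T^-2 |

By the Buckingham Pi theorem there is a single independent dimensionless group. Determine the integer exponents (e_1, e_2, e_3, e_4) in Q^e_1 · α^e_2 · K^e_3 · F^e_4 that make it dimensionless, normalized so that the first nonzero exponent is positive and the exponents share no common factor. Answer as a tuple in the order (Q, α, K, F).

M: e_1·(0) + e_2·(0) + e_3·(1) + e_4·(1) = 0
L: e_1·(3) + e_2·(2) + e_3·(-1) + e_4·(1) = 0
T: e_1·(-1) + e_2·(-1) + e_3·(-2) + e_4·(-2) = 0
Solving this homogeneous linear system for the smallest-integer solution (first nonzero entry positive) gives (2, -2, 1, -1).

(2, -2, 1, -1)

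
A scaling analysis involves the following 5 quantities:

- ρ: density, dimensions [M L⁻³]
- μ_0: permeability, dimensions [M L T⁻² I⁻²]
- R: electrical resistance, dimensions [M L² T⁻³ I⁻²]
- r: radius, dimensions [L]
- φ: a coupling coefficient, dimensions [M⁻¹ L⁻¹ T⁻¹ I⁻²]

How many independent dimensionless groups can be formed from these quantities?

1

There are 5 variables and 4 base dimensions (M, L, T, I).
The dimension matrix has rank 4.
Independent dimensionless groups: 5 − 4 = 1.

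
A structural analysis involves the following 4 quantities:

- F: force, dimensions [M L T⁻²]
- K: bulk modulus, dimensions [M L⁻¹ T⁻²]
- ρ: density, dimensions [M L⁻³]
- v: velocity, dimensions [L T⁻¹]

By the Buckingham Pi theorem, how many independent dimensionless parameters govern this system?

There are 4 variables and 3 base dimensions (M, L, T).
The dimension matrix has rank 3.
Independent dimensionless groups: 4 − 3 = 1.

1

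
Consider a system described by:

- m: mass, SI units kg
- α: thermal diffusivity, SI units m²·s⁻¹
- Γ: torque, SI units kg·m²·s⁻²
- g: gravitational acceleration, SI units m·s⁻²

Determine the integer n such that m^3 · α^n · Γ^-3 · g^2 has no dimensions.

Balance the L exponent: (2)·n from α, plus 3·(0) − 3·(2) + 2·(1) = -4 from the rest, must sum to zero.
2n − 4 = 0, so n = 2.

2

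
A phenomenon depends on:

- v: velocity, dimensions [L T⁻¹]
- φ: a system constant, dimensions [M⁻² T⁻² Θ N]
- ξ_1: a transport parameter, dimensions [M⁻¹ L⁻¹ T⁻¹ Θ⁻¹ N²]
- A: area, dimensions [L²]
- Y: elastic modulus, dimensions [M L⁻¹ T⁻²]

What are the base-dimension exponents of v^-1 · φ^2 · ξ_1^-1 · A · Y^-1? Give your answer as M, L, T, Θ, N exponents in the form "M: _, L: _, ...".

Collect each base-dimension exponent across the product:
  M: −(0) + 2·(-2) − (-1) + (0) − (1) = -4
  L: −(1) + 2·(0) − (-1) + (2) − (-1) = 3
  T: −(-1) + 2·(-2) − (-1) + (0) − (-2) = 0
  Θ: −(0) + 2·(1) − (-1) + (0) − (0) = 3
  N: −(0) + 2·(1) − (2) + (0) − (0) = 0
So the dimensions are [M⁻⁴ L³ Θ³].

M: -4, L: 3, T: 0, Θ: 3, N: 0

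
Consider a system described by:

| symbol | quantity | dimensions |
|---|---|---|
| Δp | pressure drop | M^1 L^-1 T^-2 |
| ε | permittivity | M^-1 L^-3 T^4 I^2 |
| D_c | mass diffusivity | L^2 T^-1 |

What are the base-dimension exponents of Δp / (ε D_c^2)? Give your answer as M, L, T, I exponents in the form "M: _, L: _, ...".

Collect each base-dimension exponent across the product:
  M: (1) − (-1) − 2·(0) = 2
  L: (-1) − (-3) − 2·(2) = -2
  T: (-2) − (4) − 2·(-1) = -4
  I: (0) − (2) − 2·(0) = -2
So the dimensions are [M² L⁻² T⁻⁴ I⁻²].

M: 2, L: -2, T: -4, I: -2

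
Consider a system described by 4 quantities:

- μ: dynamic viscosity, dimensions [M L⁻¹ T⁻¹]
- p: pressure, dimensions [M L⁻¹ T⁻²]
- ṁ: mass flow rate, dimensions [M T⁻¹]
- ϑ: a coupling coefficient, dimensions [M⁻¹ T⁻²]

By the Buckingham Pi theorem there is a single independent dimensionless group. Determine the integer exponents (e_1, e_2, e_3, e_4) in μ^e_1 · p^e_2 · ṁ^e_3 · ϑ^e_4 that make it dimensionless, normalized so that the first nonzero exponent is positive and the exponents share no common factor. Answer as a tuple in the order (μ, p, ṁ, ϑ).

M: e_1·(1) + e_2·(1) + e_3·(1) + e_4·(-1) = 0
L: e_1·(-1) + e_2·(-1) + e_3·(0) + e_4·(0) = 0
T: e_1·(-1) + e_2·(-2) + e_3·(-1) + e_4·(-2) = 0
Solving this homogeneous linear system for the smallest-integer solution (first nonzero entry positive) gives (3, -3, 1, 1).

(3, -3, 1, 1)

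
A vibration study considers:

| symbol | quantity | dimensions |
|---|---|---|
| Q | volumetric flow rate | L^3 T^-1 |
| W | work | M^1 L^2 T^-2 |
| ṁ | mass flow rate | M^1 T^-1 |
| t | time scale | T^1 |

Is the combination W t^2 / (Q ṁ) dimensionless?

no

Sum the exponent of each base dimension across the product:
  M: −[Q]_M + [W]_M − [ṁ]_M + 2·[t]_M = −(0) + (1) − (1) + 2·(0) = 0
  L: −[Q]_L + [W]_L − [ṁ]_L + 2·[t]_L = −(3) + (2) − (0) + 2·(0) = -1
  T: −[Q]_T + [W]_T − [ṁ]_T + 2·[t]_T = −(-1) + (-2) − (-1) + 2·(1) = 2
Net dimensions [L⁻¹ T²] ≠ [1] — not dimensionless.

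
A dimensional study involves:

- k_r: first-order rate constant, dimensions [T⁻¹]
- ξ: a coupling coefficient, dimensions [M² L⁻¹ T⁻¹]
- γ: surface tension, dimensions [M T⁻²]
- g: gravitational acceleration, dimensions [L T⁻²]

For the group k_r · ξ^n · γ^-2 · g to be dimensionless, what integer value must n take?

1

Balance the M exponent: (2)·n from ξ, plus (0) − 2·(1) + (0) = -2 from the rest, must sum to zero.
2n − 2 = 0, so n = 1.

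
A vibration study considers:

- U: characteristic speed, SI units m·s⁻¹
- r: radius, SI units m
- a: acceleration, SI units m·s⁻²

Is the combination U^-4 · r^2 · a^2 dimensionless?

Sum the exponent of each base dimension across the product:
  L: −4·[U]_L + 2·[r]_L + 2·[a]_L = −4·(1) + 2·(1) + 2·(1) = 0
  T: −4·[U]_T + 2·[r]_T + 2·[a]_T = −4·(-1) + 2·(0) + 2·(-2) = 0
All base exponents vanish — dimensionless.

yes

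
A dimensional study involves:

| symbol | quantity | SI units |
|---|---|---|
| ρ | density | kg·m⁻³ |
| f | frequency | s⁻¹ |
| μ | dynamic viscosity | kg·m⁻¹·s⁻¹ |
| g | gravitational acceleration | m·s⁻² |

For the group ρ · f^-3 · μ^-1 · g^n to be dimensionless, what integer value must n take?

2

Balance the L exponent: (1)·n from g, plus (-3) − 3·(0) − (-1) = -2 from the rest, must sum to zero.
n − 2 = 0, so n = 2.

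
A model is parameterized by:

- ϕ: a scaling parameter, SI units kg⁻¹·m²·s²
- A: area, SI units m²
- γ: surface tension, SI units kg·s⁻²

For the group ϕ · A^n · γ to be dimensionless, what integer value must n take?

Balance the L exponent: (2)·n from A, plus (2) + (0) = 2 from the rest, must sum to zero.
2n + 2 = 0, so n = -1.

-1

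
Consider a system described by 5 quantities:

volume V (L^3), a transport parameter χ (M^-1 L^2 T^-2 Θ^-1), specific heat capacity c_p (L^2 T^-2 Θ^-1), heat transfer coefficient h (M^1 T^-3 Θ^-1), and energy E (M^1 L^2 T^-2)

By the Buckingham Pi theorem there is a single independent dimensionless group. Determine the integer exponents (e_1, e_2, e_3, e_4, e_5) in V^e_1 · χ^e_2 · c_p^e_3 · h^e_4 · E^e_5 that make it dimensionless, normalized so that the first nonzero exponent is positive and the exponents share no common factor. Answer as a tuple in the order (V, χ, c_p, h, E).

M: e_1·(0) + e_2·(-1) + e_3·(0) + e_4·(1) + e_5·(1) = 0
L: e_1·(3) + e_2·(2) + e_3·(2) + e_4·(0) + e_5·(2) = 0
T: e_1·(0) + e_2·(-2) + e_3·(-2) + e_4·(-3) + e_5·(-2) = 0
Θ: e_1·(0) + e_2·(-1) + e_3·(-1) + e_4·(-1) + e_5·(0) = 0
Solving this homogeneous linear system for the smallest-integer solution (first nonzero entry positive) gives (2, 1, -3, 2, -1).

(2, 1, -3, 2, -1)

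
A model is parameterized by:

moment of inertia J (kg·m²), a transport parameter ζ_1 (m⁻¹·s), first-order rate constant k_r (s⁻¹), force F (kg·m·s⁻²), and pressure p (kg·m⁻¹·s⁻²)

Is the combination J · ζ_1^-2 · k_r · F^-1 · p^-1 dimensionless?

no

Sum the exponent of each base dimension across the product:
  M: [J]_M − 2·[ζ_1]_M + [k_r]_M − [F]_M − [p]_M = (1) − 2·(0) + (0) − (1) − (1) = -1
  L: [J]_L − 2·[ζ_1]_L + [k_r]_L − [F]_L − [p]_L = (2) − 2·(-1) + (0) − (1) − (-1) = 4
  T: [J]_T − 2·[ζ_1]_T + [k_r]_T − [F]_T − [p]_T = (0) − 2·(1) + (-1) − (-2) − (-2) = 1
Net dimensions [M⁻¹ L⁴ T] ≠ [1] — not dimensionless.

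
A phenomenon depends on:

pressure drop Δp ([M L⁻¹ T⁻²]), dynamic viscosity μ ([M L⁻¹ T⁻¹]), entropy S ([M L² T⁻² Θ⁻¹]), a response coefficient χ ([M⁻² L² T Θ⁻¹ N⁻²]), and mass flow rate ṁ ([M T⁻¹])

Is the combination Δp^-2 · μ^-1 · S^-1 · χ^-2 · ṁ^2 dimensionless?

Sum the exponent of each base dimension across the product:
  M: −2·[Δp]_M − [μ]_M − [S]_M − 2·[χ]_M + 2·[ṁ]_M = −2·(1) − (1) − (1) − 2·(-2) + 2·(1) = 2
  L: −2·[Δp]_L − [μ]_L − [S]_L − 2·[χ]_L + 2·[ṁ]_L = −2·(-1) − (-1) − (2) − 2·(2) + 2·(0) = -3
  T: −2·[Δp]_T − [μ]_T − [S]_T − 2·[χ]_T + 2·[ṁ]_T = −2·(-2) − (-1) − (-2) − 2·(1) + 2·(-1) = 3
  Θ: −2·[Δp]_Θ − [μ]_Θ − [S]_Θ − 2·[χ]_Θ + 2·[ṁ]_Θ = −2·(0) − (0) − (-1) − 2·(-1) + 2·(0) = 3
  N: −2·[Δp]_N − [μ]_N − [S]_N − 2·[χ]_N + 2·[ṁ]_N = −2·(0) − (0) − (0) − 2·(-2) + 2·(0) = 4
Net dimensions [M² L⁻³ T³ Θ³ N⁴] ≠ [1] — not dimensionless.

no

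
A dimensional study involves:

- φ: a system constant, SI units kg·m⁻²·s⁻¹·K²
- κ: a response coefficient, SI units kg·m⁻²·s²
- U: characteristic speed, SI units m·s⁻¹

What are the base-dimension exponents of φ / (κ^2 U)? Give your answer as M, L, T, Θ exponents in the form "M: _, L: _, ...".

M: -1, L: 1, T: -4, Θ: 2

Collect each base-dimension exponent across the product:
  M: (1) − 2·(1) − (0) = -1
  L: (-2) − 2·(-2) − (1) = 1
  T: (-1) − 2·(2) − (-1) = -4
  Θ: (2) − 2·(0) − (0) = 2
So the dimensions are [M⁻¹ L T⁻⁴ Θ²].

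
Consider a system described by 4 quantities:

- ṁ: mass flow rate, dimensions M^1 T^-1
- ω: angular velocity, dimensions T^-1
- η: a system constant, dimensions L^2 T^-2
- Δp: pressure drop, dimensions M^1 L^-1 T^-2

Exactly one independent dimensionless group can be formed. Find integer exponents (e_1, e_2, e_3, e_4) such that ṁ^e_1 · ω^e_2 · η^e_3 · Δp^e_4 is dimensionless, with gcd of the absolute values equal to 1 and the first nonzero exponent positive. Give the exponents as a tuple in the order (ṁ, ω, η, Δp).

M: e_1·(1) + e_2·(0) + e_3·(0) + e_4·(1) = 0
L: e_1·(0) + e_2·(0) + e_3·(2) + e_4·(-1) = 0
T: e_1·(-1) + e_2·(-1) + e_3·(-2) + e_4·(-2) = 0
Solving this homogeneous linear system for the smallest-integer solution (first nonzero entry positive) gives (2, 4, -1, -2).

(2, 4, -1, -2)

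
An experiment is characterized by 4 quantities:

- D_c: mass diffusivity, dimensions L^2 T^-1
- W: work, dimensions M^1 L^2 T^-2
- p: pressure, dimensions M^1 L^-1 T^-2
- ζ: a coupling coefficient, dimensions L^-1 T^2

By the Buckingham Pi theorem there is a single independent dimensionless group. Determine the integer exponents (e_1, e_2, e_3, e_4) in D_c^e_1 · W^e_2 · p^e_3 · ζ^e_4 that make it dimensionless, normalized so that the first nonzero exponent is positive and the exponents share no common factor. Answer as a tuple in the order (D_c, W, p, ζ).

M: e_1·(0) + e_2·(1) + e_3·(1) + e_4·(0) = 0
L: e_1·(2) + e_2·(2) + e_3·(-1) + e_4·(-1) = 0
T: e_1·(-1) + e_2·(-2) + e_3·(-2) + e_4·(2) = 0
Solving this homogeneous linear system for the smallest-integer solution (first nonzero entry positive) gives (2, -1, 1, 1).

(2, -1, 1, 1)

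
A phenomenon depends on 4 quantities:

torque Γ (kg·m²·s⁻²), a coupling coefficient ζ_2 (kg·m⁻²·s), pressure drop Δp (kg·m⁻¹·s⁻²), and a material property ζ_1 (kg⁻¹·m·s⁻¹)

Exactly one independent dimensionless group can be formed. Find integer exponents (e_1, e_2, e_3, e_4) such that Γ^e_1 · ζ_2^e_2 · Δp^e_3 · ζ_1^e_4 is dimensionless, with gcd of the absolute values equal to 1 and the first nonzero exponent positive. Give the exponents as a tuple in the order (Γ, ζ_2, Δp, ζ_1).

(1, 3, -1, 3)

M: e_1·(1) + e_2·(1) + e_3·(1) + e_4·(-1) = 0
L: e_1·(2) + e_2·(-2) + e_3·(-1) + e_4·(1) = 0
T: e_1·(-2) + e_2·(1) + e_3·(-2) + e_4·(-1) = 0
Solving this homogeneous linear system for the smallest-integer solution (first nonzero entry positive) gives (1, 3, -1, 3).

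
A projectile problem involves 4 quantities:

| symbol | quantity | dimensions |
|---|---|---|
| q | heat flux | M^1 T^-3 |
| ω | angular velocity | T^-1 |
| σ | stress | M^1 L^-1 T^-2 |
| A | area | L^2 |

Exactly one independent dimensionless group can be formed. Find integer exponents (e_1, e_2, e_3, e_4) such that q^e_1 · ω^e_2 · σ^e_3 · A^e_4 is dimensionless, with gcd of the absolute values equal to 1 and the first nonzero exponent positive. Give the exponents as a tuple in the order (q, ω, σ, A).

M: e_1·(1) + e_2·(0) + e_3·(1) + e_4·(0) = 0
L: e_1·(0) + e_2·(0) + e_3·(-1) + e_4·(2) = 0
T: e_1·(-3) + e_2·(-1) + e_3·(-2) + e_4·(0) = 0
Solving this homogeneous linear system for the smallest-integer solution (first nonzero entry positive) gives (2, -2, -2, -1).

(2, -2, -2, -1)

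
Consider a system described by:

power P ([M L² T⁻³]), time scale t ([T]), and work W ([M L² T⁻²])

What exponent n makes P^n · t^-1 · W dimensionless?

-1

Balance the M exponent: (1)·n from P, plus −(0) + (1) = 1 from the rest, must sum to zero.
n + 1 = 0, so n = -1.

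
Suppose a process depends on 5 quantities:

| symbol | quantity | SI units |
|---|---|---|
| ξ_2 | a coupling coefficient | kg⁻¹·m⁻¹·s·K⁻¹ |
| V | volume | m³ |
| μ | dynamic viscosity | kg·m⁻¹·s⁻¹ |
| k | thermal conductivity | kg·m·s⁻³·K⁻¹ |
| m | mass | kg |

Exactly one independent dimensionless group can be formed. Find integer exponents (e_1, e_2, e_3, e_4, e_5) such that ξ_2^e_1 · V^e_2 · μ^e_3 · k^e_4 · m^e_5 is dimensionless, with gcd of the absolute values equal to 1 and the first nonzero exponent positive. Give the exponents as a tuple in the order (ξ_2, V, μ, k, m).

M: e_1·(-1) + e_2·(0) + e_3·(1) + e_4·(1) + e_5·(1) = 0
L: e_1·(-1) + e_2·(3) + e_3·(-1) + e_4·(1) + e_5·(0) = 0
T: e_1·(1) + e_2·(0) + e_3·(-1) + e_4·(-3) + e_5·(0) = 0
Θ: e_1·(-1) + e_2·(0) + e_3·(0) + e_4·(-1) + e_5·(0) = 0
Solving this homogeneous linear system for the smallest-integer solution (first nonzero entry positive) gives (1, 2, 4, -1, -2).

(1, 2, 4, -1, -2)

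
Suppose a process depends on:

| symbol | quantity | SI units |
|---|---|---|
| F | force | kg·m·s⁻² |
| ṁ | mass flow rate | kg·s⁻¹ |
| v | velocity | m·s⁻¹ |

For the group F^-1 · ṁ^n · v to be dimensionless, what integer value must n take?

1

Balance the M exponent: (1)·n from ṁ, plus −(1) + (0) = -1 from the rest, must sum to zero.
n − 1 = 0, so n = 1.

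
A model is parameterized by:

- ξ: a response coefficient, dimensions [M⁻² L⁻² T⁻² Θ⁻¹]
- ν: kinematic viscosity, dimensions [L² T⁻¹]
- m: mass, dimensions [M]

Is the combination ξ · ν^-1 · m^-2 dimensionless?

Sum the exponent of each base dimension across the product:
  M: [ξ]_M − [ν]_M − 2·[m]_M = (-2) − (0) − 2·(1) = -4
  L: [ξ]_L − [ν]_L − 2·[m]_L = (-2) − (2) − 2·(0) = -4
  T: [ξ]_T − [ν]_T − 2·[m]_T = (-2) − (-1) − 2·(0) = -1
  Θ: [ξ]_Θ − [ν]_Θ − 2·[m]_Θ = (-1) − (0) − 2·(0) = -1
Net dimensions [M⁻⁴ L⁻⁴ T⁻¹ Θ⁻¹] ≠ [1] — not dimensionless.

no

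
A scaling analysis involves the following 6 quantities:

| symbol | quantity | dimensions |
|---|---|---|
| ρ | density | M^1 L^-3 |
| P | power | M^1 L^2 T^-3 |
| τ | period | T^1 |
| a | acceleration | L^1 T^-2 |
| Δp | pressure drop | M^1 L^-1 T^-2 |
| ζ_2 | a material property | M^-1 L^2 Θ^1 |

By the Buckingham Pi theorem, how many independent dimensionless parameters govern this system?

2

There are 6 variables and 4 base dimensions (M, L, T, Θ).
The dimension matrix has rank 4.
Independent dimensionless groups: 6 − 4 = 2.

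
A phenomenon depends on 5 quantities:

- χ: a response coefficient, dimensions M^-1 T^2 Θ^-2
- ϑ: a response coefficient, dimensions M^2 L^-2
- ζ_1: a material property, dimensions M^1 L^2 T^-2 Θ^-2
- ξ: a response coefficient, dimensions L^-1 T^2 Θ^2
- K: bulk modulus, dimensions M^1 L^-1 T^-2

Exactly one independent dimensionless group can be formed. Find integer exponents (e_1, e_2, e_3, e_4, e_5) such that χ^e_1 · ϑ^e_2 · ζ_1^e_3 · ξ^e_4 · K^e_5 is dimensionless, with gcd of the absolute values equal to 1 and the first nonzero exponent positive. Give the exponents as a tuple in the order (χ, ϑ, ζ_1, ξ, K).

(1, -1, 1, 2, 2)

M: e_1·(-1) + e_2·(2) + e_3·(1) + e_4·(0) + e_5·(1) = 0
L: e_1·(0) + e_2·(-2) + e_3·(2) + e_4·(-1) + e_5·(-1) = 0
T: e_1·(2) + e_2·(0) + e_3·(-2) + e_4·(2) + e_5·(-2) = 0
Θ: e_1·(-2) + e_2·(0) + e_3·(-2) + e_4·(2) + e_5·(0) = 0
Solving this homogeneous linear system for the smallest-integer solution (first nonzero entry positive) gives (1, -1, 1, 2, 2).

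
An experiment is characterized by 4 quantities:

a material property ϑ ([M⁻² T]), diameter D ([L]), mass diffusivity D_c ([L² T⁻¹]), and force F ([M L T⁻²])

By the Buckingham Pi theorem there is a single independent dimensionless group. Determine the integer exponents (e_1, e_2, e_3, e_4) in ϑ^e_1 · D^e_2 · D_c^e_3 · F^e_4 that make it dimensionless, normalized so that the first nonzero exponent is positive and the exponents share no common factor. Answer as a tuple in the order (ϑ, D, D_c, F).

(1, 4, -3, 2)

M: e_1·(-2) + e_2·(0) + e_3·(0) + e_4·(1) = 0
L: e_1·(0) + e_2·(1) + e_3·(2) + e_4·(1) = 0
T: e_1·(1) + e_2·(0) + e_3·(-1) + e_4·(-2) = 0
Solving this homogeneous linear system for the smallest-integer solution (first nonzero entry positive) gives (1, 4, -3, 2).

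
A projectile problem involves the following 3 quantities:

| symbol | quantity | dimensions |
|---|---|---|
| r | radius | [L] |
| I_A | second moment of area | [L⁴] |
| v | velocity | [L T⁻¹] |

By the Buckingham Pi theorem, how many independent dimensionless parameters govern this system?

There are 3 variables and 2 base dimensions (L, T).
The dimension matrix has rank 2.
Independent dimensionless groups: 3 − 2 = 1.

1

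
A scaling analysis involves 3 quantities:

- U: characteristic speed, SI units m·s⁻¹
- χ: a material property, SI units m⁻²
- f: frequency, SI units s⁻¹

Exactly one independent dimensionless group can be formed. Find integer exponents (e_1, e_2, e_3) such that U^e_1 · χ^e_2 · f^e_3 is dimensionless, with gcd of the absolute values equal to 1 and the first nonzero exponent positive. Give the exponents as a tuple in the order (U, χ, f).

(2, 1, -2)

L: e_1·(1) + e_2·(-2) + e_3·(0) = 0
T: e_1·(-1) + e_2·(0) + e_3·(-1) = 0
Solving this homogeneous linear system for the smallest-integer solution (first nonzero entry positive) gives (2, 1, -2).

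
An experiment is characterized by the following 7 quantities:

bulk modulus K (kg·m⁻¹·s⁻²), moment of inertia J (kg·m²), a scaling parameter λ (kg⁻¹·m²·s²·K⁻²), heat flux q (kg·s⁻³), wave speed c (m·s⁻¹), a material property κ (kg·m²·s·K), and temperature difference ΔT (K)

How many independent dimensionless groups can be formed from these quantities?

There are 7 variables and 4 base dimensions (M, L, T, Θ).
The dimension matrix has rank 4.
Independent dimensionless groups: 7 − 4 = 3.

3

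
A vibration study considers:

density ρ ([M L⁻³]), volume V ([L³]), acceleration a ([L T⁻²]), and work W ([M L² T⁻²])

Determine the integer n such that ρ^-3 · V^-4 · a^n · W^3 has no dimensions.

-3

Balance the L exponent: (1)·n from a, plus −3·(-3) − 4·(3) + 3·(2) = 3 from the rest, must sum to zero.
n + 3 = 0, so n = -3.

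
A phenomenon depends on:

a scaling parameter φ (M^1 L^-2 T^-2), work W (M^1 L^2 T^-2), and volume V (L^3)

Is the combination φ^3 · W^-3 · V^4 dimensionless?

Sum the exponent of each base dimension across the product:
  M: 3·[φ]_M − 3·[W]_M + 4·[V]_M = 3·(1) − 3·(1) + 4·(0) = 0
  L: 3·[φ]_L − 3·[W]_L + 4·[V]_L = 3·(-2) − 3·(2) + 4·(3) = 0
  T: 3·[φ]_T − 3·[W]_T + 4·[V]_T = 3·(-2) − 3·(-2) + 4·(0) = 0
All base exponents vanish — dimensionless.

yes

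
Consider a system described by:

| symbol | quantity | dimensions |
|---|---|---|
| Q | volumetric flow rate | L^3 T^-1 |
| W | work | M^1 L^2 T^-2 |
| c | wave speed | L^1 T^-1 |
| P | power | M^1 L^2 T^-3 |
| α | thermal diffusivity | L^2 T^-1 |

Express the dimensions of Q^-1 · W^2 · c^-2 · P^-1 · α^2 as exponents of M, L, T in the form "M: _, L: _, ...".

Collect each base-dimension exponent across the product:
  M: −(0) + 2·(1) − 2·(0) − (1) + 2·(0) = 1
  L: −(3) + 2·(2) − 2·(1) − (2) + 2·(2) = 1
  T: −(-1) + 2·(-2) − 2·(-1) − (-3) + 2·(-1) = 0
So the dimensions are [M L].

M: 1, L: 1, T: 0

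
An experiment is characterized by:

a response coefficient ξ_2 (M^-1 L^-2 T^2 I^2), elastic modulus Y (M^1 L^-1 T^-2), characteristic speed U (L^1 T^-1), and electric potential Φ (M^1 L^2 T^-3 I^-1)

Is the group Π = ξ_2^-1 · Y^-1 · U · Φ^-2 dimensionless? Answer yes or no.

Sum the exponent of each base dimension across the product:
  M: −[ξ_2]_M − [Y]_M + [U]_M − 2·[Φ]_M = −(-1) − (1) + (0) − 2·(1) = -2
  L: −[ξ_2]_L − [Y]_L + [U]_L − 2·[Φ]_L = −(-2) − (-1) + (1) − 2·(2) = 0
  T: −[ξ_2]_T − [Y]_T + [U]_T − 2·[Φ]_T = −(2) − (-2) + (-1) − 2·(-3) = 5
  I: −[ξ_2]_I − [Y]_I + [U]_I − 2·[Φ]_I = −(2) − (0) + (0) − 2·(-1) = 0
Net dimensions [M⁻² T⁵] ≠ [1] — not dimensionless.

no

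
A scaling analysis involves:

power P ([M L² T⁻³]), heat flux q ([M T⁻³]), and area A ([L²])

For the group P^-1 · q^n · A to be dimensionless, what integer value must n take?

1

Balance the M exponent: (1)·n from q, plus −(1) + (0) = -1 from the rest, must sum to zero.
n − 1 = 0, so n = 1.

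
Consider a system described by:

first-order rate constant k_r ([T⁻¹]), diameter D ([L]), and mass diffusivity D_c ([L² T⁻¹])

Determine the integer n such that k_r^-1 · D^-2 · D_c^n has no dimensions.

1

Balance the L exponent: (2)·n from D_c, plus −(0) − 2·(1) = -2 from the rest, must sum to zero.
2n − 2 = 0, so n = 1.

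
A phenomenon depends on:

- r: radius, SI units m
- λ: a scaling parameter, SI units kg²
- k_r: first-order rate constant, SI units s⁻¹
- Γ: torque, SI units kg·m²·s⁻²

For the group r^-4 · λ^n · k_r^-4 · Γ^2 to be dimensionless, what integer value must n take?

-1

Balance the M exponent: (2)·n from λ, plus −4·(0) − 4·(0) + 2·(1) = 2 from the rest, must sum to zero.
2n + 2 = 0, so n = -1.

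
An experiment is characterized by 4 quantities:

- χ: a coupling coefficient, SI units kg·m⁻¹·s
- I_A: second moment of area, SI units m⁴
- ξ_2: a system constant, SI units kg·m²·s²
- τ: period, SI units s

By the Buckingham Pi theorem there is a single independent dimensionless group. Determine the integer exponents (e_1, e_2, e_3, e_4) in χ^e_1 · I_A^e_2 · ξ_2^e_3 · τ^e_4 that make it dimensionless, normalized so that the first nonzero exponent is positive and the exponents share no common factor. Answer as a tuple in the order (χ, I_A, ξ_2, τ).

M: e_1·(1) + e_2·(0) + e_3·(1) + e_4·(0) = 0
L: e_1·(-1) + e_2·(4) + e_3·(2) + e_4·(0) = 0
T: e_1·(1) + e_2·(0) + e_3·(2) + e_4·(1) = 0
Solving this homogeneous linear system for the smallest-integer solution (first nonzero entry positive) gives (4, 3, -4, 4).

(4, 3, -4, 4)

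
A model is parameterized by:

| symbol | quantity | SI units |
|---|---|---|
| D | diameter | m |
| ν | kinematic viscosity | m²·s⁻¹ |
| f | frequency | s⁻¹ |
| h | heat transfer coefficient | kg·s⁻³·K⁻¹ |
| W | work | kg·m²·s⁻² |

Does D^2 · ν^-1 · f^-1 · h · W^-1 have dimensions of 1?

Sum the exponent of each base dimension across the product:
  M: 2·[D]_M − [ν]_M − [f]_M + [h]_M − [W]_M = 2·(0) − (0) − (0) + (1) − (1) = 0
  L: 2·[D]_L − [ν]_L − [f]_L + [h]_L − [W]_L = 2·(1) − (2) − (0) + (0) − (2) = -2
  T: 2·[D]_T − [ν]_T − [f]_T + [h]_T − [W]_T = 2·(0) − (-1) − (-1) + (-3) − (-2) = 1
  Θ: 2·[D]_Θ − [ν]_Θ − [f]_Θ + [h]_Θ − [W]_Θ = 2·(0) − (0) − (0) + (-1) − (0) = -1
Net dimensions [L⁻² T Θ⁻¹] ≠ [1] — not dimensionless.

no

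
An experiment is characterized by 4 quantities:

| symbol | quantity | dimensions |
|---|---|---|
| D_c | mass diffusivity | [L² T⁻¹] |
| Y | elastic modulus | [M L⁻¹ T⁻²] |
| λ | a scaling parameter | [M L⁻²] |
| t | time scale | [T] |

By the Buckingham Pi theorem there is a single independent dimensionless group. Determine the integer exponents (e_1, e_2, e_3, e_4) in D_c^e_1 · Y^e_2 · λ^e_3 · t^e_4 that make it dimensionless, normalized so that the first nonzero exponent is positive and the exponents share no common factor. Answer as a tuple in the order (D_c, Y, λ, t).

M: e_1·(0) + e_2·(1) + e_3·(1) + e_4·(0) = 0
L: e_1·(2) + e_2·(-1) + e_3·(-2) + e_4·(0) = 0
T: e_1·(-1) + e_2·(-2) + e_3·(0) + e_4·(1) = 0
Solving this homogeneous linear system for the smallest-integer solution (first nonzero entry positive) gives (1, -2, 2, -3).

(1, -2, 2, -3)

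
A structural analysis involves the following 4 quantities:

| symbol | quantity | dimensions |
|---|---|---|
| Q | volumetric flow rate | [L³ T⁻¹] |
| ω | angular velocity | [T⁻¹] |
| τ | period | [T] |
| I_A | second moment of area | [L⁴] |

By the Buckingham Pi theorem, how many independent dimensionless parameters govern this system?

There are 4 variables and 2 base dimensions (L, T).
The dimension matrix has rank 2.
Independent dimensionless groups: 4 − 2 = 2.

2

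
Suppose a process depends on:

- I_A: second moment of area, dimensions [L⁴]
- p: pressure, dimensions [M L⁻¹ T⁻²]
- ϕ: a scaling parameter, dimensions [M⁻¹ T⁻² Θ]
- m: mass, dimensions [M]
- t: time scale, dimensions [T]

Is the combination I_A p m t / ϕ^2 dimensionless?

Sum the exponent of each base dimension across the product:
  M: [I_A]_M + [p]_M − 2·[ϕ]_M + [m]_M + [t]_M = (0) + (1) − 2·(-1) + (1) + (0) = 4
  L: [I_A]_L + [p]_L − 2·[ϕ]_L + [m]_L + [t]_L = (4) + (-1) − 2·(0) + (0) + (0) = 3
  T: [I_A]_T + [p]_T − 2·[ϕ]_T + [m]_T + [t]_T = (0) + (-2) − 2·(-2) + (0) + (1) = 3
  Θ: [I_A]_Θ + [p]_Θ − 2·[ϕ]_Θ + [m]_Θ + [t]_Θ = (0) + (0) − 2·(1) + (0) + (0) = -2
Net dimensions [M⁴ L³ T³ Θ⁻²] ≠ [1] — not dimensionless.

no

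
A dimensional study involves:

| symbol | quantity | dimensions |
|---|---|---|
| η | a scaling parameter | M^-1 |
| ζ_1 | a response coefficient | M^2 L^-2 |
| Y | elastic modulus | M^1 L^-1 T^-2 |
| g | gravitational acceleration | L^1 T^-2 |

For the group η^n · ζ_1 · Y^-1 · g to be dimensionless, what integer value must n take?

1

Balance the M exponent: (-1)·n from η, plus (2) − (1) + (0) = 1 from the rest, must sum to zero.
−n + 1 = 0, so n = 1.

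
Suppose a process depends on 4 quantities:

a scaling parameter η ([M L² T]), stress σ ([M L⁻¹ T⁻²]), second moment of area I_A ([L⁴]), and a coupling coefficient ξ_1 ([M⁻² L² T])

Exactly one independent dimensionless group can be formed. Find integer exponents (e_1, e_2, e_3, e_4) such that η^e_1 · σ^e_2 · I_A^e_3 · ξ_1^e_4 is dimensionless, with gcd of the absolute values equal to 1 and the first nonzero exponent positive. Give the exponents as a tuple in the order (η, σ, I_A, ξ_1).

M: e_1·(1) + e_2·(1) + e_3·(0) + e_4·(-2) = 0
L: e_1·(2) + e_2·(-1) + e_3·(4) + e_4·(2) = 0
T: e_1·(1) + e_2·(-2) + e_3·(0) + e_4·(1) = 0
Solving this homogeneous linear system for the smallest-integer solution (first nonzero entry positive) gives (4, 4, -3, 4).

(4, 4, -3, 4)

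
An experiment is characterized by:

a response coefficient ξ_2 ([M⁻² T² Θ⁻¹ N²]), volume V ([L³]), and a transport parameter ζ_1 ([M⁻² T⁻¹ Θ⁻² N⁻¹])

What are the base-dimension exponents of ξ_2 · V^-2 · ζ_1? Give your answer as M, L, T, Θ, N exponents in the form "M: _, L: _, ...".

M: -4, L: -6, T: 1, Θ: -3, N: 1

Collect each base-dimension exponent across the product:
  M: (-2) − 2·(0) + (-2) = -4
  L: (0) − 2·(3) + (0) = -6
  T: (2) − 2·(0) + (-1) = 1
  Θ: (-1) − 2·(0) + (-2) = -3
  N: (2) − 2·(0) + (-1) = 1
So the dimensions are [M⁻⁴ L⁻⁶ T Θ⁻³ N].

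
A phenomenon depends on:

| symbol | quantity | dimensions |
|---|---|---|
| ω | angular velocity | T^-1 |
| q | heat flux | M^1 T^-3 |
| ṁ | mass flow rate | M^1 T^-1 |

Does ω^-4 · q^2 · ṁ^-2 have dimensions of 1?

yes

Sum the exponent of each base dimension across the product:
  M: −4·[ω]_M + 2·[q]_M − 2·[ṁ]_M = −4·(0) + 2·(1) − 2·(1) = 0
  L: −4·[ω]_L + 2·[q]_L − 2·[ṁ]_L = −4·(0) + 2·(0) − 2·(0) = 0
  T: −4·[ω]_T + 2·[q]_T − 2·[ṁ]_T = −4·(-1) + 2·(-3) − 2·(-1) = 0
All base exponents vanish — dimensionless.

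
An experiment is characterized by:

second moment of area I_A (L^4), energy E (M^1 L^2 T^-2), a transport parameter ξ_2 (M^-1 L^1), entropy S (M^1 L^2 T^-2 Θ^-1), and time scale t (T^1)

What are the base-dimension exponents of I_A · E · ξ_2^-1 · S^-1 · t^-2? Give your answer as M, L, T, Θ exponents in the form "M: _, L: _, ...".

Collect each base-dimension exponent across the product:
  M: (0) + (1) − (-1) − (1) − 2·(0) = 1
  L: (4) + (2) − (1) − (2) − 2·(0) = 3
  T: (0) + (-2) − (0) − (-2) − 2·(1) = -2
  Θ: (0) + (0) − (0) − (-1) − 2·(0) = 1
So the dimensions are [M L³ T⁻² Θ].

M: 1, L: 3, T: -2, Θ: 1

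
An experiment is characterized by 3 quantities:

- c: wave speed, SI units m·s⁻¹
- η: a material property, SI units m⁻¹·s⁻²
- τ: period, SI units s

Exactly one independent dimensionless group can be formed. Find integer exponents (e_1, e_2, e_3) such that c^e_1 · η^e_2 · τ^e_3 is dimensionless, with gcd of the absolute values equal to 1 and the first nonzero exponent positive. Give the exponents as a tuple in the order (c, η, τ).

(1, 1, 3)

L: e_1·(1) + e_2·(-1) + e_3·(0) = 0
T: e_1·(-1) + e_2·(-2) + e_3·(1) = 0
Solving this homogeneous linear system for the smallest-integer solution (first nonzero entry positive) gives (1, 1, 3).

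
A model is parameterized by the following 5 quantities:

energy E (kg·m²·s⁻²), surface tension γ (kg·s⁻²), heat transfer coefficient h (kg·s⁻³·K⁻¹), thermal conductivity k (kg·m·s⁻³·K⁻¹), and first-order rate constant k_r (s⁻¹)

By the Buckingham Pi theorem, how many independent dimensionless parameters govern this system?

There are 5 variables and 4 base dimensions (M, L, T, Θ).
The dimension matrix has rank 4.
Independent dimensionless groups: 5 − 4 = 1.

1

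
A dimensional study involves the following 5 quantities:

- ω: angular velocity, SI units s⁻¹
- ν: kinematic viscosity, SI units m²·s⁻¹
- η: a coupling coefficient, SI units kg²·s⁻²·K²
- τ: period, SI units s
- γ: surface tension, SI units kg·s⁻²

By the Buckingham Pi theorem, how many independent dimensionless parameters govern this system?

There are 5 variables and 4 base dimensions (M, L, T, Θ).
The dimension matrix has rank 4.
Independent dimensionless groups: 5 − 4 = 1.

1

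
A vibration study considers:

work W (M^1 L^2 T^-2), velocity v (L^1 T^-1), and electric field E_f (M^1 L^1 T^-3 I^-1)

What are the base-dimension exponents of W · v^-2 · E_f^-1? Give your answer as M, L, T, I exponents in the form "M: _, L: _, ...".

Collect each base-dimension exponent across the product:
  M: (1) − 2·(0) − (1) = 0
  L: (2) − 2·(1) − (1) = -1
  T: (-2) − 2·(-1) − (-3) = 3
  I: (0) − 2·(0) − (-1) = 1
So the dimensions are [L⁻¹ T³ I].

M: 0, L: -1, T: 3, I: 1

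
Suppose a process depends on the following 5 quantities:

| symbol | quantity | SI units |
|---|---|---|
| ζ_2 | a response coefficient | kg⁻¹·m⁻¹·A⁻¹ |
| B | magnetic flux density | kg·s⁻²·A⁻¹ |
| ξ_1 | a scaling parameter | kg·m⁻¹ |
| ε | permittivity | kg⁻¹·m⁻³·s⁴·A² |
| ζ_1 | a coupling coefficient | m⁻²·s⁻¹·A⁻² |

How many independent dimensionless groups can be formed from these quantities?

1

There are 5 variables and 4 base dimensions (M, L, T, I).
The dimension matrix has rank 4.
Independent dimensionless groups: 5 − 4 = 1.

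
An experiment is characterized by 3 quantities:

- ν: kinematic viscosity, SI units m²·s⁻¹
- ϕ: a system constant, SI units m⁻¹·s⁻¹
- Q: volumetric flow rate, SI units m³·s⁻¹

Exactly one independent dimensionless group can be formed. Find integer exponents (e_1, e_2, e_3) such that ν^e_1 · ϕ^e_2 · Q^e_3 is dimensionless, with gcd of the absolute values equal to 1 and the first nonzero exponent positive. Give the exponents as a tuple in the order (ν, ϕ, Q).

(4, -1, -3)

L: e_1·(2) + e_2·(-1) + e_3·(3) = 0
T: e_1·(-1) + e_2·(-1) + e_3·(-1) = 0
Solving this homogeneous linear system for the smallest-integer solution (first nonzero entry positive) gives (4, -1, -3).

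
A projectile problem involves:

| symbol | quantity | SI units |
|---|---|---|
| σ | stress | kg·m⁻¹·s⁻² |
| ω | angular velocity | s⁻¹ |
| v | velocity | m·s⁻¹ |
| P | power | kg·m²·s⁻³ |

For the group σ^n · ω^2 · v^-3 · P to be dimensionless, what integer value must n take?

-1

Balance the M exponent: (1)·n from σ, plus 2·(0) − 3·(0) + (1) = 1 from the rest, must sum to zero.
n + 1 = 0, so n = -1.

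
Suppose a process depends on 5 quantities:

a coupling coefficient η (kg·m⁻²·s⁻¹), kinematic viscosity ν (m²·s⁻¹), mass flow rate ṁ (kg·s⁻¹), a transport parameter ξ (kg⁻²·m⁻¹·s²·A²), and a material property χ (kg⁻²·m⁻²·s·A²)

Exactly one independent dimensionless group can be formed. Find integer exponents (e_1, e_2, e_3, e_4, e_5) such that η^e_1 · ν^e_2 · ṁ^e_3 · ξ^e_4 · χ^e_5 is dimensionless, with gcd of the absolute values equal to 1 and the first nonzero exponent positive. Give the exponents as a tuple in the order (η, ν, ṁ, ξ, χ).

M: e_1·(1) + e_2·(0) + e_3·(1) + e_4·(-2) + e_5·(-2) = 0
L: e_1·(-2) + e_2·(2) + e_3·(0) + e_4·(-1) + e_5·(-2) = 0
T: e_1·(-1) + e_2·(-1) + e_3·(-1) + e_4·(2) + e_5·(1) = 0
I: e_1·(0) + e_2·(0) + e_3·(0) + e_4·(2) + e_5·(2) = 0
Solving this homogeneous linear system for the smallest-integer solution (first nonzero entry positive) gives (3, 2, -3, 2, -2).

(3, 2, -3, 2, -2)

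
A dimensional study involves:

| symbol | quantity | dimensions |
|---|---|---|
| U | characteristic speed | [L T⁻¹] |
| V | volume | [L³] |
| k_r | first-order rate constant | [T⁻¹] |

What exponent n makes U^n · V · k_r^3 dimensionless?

Balance the L exponent: (1)·n from U, plus (3) + 3·(0) = 3 from the rest, must sum to zero.
n + 3 = 0, so n = -3.

-3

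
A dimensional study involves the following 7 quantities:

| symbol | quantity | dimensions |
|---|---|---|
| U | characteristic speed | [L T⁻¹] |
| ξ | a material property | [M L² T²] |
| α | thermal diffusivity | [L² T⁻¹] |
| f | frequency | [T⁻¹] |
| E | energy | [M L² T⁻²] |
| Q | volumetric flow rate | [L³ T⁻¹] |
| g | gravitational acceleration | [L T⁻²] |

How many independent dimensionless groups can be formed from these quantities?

There are 7 variables and 3 base dimensions (M, L, T).
The dimension matrix has rank 3.
Independent dimensionless groups: 7 − 3 = 4.

4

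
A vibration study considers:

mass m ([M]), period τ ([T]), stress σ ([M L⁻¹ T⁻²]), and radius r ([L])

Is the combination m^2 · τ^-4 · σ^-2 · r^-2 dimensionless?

Sum the exponent of each base dimension across the product:
  M: 2·[m]_M − 4·[τ]_M − 2·[σ]_M − 2·[r]_M = 2·(1) − 4·(0) − 2·(1) − 2·(0) = 0
  L: 2·[m]_L − 4·[τ]_L − 2·[σ]_L − 2·[r]_L = 2·(0) − 4·(0) − 2·(-1) − 2·(1) = 0
  T: 2·[m]_T − 4·[τ]_T − 2·[σ]_T − 2·[r]_T = 2·(0) − 4·(1) − 2·(-2) − 2·(0) = 0
All base exponents vanish — dimensionless.

yes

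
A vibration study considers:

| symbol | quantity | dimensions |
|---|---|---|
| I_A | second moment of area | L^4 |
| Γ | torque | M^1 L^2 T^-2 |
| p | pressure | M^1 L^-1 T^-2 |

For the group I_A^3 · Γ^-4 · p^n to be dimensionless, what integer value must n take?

Balance the M exponent: (1)·n from p, plus 3·(0) − 4·(1) = -4 from the rest, must sum to zero.
n − 4 = 0, so n = 4.

4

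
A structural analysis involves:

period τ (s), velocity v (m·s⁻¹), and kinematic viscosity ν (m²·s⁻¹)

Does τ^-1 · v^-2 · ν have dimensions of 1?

Sum the exponent of each base dimension across the product:
  L: −[τ]_L − 2·[v]_L + [ν]_L = −(0) − 2·(1) + (2) = 0
  T: −[τ]_T − 2·[v]_T + [ν]_T = −(1) − 2·(-1) + (-1) = 0
All base exponents vanish — dimensionless.

yes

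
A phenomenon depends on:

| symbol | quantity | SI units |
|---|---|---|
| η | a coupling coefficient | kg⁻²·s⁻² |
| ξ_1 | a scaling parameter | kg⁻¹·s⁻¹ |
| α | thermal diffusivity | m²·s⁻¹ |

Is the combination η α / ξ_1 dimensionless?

Sum the exponent of each base dimension across the product:
  M: [η]_M − [ξ_1]_M + [α]_M = (-2) − (-1) + (0) = -1
  L: [η]_L − [ξ_1]_L + [α]_L = (0) − (0) + (2) = 2
  T: [η]_T − [ξ_1]_T + [α]_T = (-2) − (-1) + (-1) = -2
Net dimensions [M⁻¹ L² T⁻²] ≠ [1] — not dimensionless.

no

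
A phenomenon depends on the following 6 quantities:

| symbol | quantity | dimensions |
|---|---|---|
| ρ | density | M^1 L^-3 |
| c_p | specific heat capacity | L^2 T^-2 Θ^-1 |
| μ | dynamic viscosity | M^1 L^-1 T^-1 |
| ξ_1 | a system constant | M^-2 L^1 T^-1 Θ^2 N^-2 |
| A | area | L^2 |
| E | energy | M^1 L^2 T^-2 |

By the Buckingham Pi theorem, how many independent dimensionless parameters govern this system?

There are 6 variables and 5 base dimensions (M, L, T, Θ, N).
The dimension matrix has rank 5.
Independent dimensionless groups: 6 − 5 = 1.

1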